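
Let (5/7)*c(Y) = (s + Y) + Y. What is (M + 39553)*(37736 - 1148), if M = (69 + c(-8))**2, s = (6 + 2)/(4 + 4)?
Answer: 1531463916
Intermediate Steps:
s = 1 (s = 8/8 = 8*(1/8) = 1)
c(Y) = 7/5 + 14*Y/5 (c(Y) = 7*((1 + Y) + Y)/5 = 7*(1 + 2*Y)/5 = 7/5 + 14*Y/5)
M = 2304 (M = (69 + (7/5 + (14/5)*(-8)))**2 = (69 + (7/5 - 112/5))**2 = (69 - 21)**2 = 48**2 = 2304)
(M + 39553)*(37736 - 1148) = (2304 + 39553)*(37736 - 1148) = 41857*36588 = 1531463916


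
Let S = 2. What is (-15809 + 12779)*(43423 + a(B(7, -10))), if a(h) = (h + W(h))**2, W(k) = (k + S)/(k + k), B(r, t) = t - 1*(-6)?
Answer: -1052914395/8 ≈ -1.3161e+8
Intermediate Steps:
B(r, t) = 6 + t (B(r, t) = t + 6 = 6 + t)
W(k) = (2 + k)/(2*k) (W(k) = (k + 2)/(k + k) = (2 + k)/((2*k)) = (2 + k)*(1/(2*k)) = (2 + k)/(2*k))
a(h) = (h + (2 + h)/(2*h))**2
(-15809 + 12779)*(43423 + a(B(7, -10))) = (-15809 + 12779)*(43423 + (2 + (6 - 10) + 2*(6 - 10)**2)**2/(4*(6 - 10)**2)) = -3030*(43423 + (1/4)*(2 - 4 + 2*(-4)**2)**2/(-4)**2) = -3030*(43423 + (1/4)*(1/16)*(2 - 4 + 2*16)**2) = -3030*(43423 + (1/4)*(1/16)*(2 - 4 + 32)**2) = -3030*(43423 + (1/4)*(1/16)*30**2) = -3030*(43423 + (1/4)*(1/16)*900) = -3030*(43423 + 225/16) = -3030*694993/16 = -1052914395/8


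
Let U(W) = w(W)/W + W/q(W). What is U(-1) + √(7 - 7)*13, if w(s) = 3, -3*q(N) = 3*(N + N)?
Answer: -7/2 ≈ -3.5000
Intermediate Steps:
q(N) = -2*N (q(N) = -(N + N) = -2*N)
U(W) = -½ + 3/W (U(W) = 3/W + W/((-2*W)) = 3/W + W*(-1/(2*W)) = 3/W - ½ = -½ + 3/W)
U(-1) + √(7 - 7)*13 = (½)*(6 - 1*(-1))/(-1) + √(7 - 7)*13 = (½)*(-1)*(6 + 1) + √0*13 = (½)*(-1)*7 + 0*13 = -7/2 + 0 = -7/2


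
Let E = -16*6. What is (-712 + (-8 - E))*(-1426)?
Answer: 889824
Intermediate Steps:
E = -96
(-712 + (-8 - E))*(-1426) = (-712 + (-8 - 1*(-96)))*(-1426) = (-712 + (-8 + 96))*(-1426) = (-712 + 88)*(-1426) = -624*(-1426) = 889824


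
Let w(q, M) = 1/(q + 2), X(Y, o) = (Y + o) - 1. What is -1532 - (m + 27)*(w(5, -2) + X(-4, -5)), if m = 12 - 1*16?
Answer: -9137/7 ≈ -1305.3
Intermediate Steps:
X(Y, o) = -1 + Y + o
w(q, M) = 1/(2 + q)
m = -4 (m = 12 - 16 = -4)
-1532 - (m + 27)*(w(5, -2) + X(-4, -5)) = -1532 - (-4 + 27)*(1/(2 + 5) + (-1 - 4 - 5)) = -1532 - 23*(1/7 - 10) = -1532 - 23*(⅐ - 10) = -1532 - 23*(-69)/7 = -1532 - 1*(-1587/7) = -1532 + 1587/7 = -9137/7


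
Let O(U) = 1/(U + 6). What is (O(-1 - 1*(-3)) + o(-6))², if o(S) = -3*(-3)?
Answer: 5329/64 ≈ 83.266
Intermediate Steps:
o(S) = 9
O(U) = 1/(6 + U)
(O(-1 - 1*(-3)) + o(-6))² = (1/(6 + (-1 - 1*(-3))) + 9)² = (1/(6 + (-1 + 3)) + 9)² = (1/(6 + 2) + 9)² = (1/8 + 9)² = (⅛ + 9)² = (73/8)² = 5329/64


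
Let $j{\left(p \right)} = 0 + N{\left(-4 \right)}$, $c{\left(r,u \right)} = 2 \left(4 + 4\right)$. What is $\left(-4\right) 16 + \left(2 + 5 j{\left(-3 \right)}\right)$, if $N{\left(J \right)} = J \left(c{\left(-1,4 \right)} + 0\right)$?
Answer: $-382$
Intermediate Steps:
$c{\left(r,u \right)} = 16$ ($c{\left(r,u \right)} = 2 \cdot 8 = 16$)
$N{\left(J \right)} = 16 J$ ($N{\left(J \right)} = J \left(16 + 0\right) = J 16 = 16 J$)
$j{\left(p \right)} = -64$ ($j{\left(p \right)} = 0 + 16 \left(-4\right) = 0 - 64 = -64$)
$\left(-4\right) 16 + \left(2 + 5 j{\left(-3 \right)}\right) = \left(-4\right) 16 + \left(2 + 5 \left(-64\right)\right) = -64 + \left(2 - 320\right) = -64 - 318 = -382$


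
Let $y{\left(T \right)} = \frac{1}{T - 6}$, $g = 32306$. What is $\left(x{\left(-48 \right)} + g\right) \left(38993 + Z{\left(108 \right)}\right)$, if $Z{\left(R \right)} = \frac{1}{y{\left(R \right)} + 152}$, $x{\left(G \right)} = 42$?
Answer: $\frac{19557166269316}{15505} \approx 1.2613 \cdot 10^{9}$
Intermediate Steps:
$y{\left(T \right)} = \frac{1}{-6 + T}$
$Z{\left(R \right)} = \frac{1}{152 + \frac{1}{-6 + R}}$ ($Z{\left(R \right)} = \frac{1}{\frac{1}{-6 + R} + 152} = \frac{1}{152 + \frac{1}{-6 + R}}$)
$\left(x{\left(-48 \right)} + g\right) \left(38993 + Z{\left(108 \right)}\right) = \left(42 + 32306\right) \left(38993 + \frac{-6 + 108}{-911 + 152 \cdot 108}\right) = 32348 \left(38993 + \frac{1}{-911 + 16416} \cdot 102\right) = 32348 \left(38993 + \frac{1}{15505} \cdot 102\right) = 32348 \left(38993 + \frac{102}{15505}\right) = 32348 \cdot \frac{604586567}{15505} = \frac{19557166269316}{15505}$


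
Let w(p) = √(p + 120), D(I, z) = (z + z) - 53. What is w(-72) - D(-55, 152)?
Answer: -251 + 4*√3 ≈ -244.07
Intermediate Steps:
D(I, z) = -53 + 2*z (D(I, z) = 2*z - 53 = -53 + 2*z)
w(p) = √(120 + p)
w(-72) - D(-55, 152) = √(120 - 72) - (-53 + 2*152) = √48 - (-53 + 304) = 4*√3 - 1*251 = 4*√3 - 251 = -251 + 4*√3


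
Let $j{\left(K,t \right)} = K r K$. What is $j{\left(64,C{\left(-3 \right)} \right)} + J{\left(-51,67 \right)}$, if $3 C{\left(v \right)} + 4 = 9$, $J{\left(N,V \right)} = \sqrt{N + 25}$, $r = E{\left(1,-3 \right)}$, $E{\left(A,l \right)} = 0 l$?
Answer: $i \sqrt{26} \approx 5.099 i$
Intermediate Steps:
$E{\left(A,l \right)} = 0$
$r = 0$
$J{\left(N,V \right)} = \sqrt{25 + N}$
$C{\left(v \right)} = \frac{5}{3}$ ($C{\left(v \right)} = - \frac{4}{3} + \frac{1}{3} \cdot 9 = - \frac{4}{3} + 3 = \frac{5}{3}$)
$j{\left(K,t \right)} = 0$ ($j{\left(K,t \right)} = K 0 K = 0 K = 0$)
$j{\left(64,C{\left(-3 \right)} \right)} + J{\left(-51,67 \right)} = 0 + \sqrt{25 - 51} = 0 + \sqrt{-26} = 0 + i \sqrt{26} = i \sqrt{26}$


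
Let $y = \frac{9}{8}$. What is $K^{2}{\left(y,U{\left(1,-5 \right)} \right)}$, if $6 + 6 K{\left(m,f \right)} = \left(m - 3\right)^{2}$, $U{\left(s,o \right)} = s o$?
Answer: $\frac{2809}{16384} \approx 0.17145$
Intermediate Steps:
$y = \frac{9}{8}$ ($y = 9 \cdot \frac{1}{8} = \frac{9}{8} \approx 1.125$)
$U{\left(s,o \right)} = o s$
$K{\left(m,f \right)} = -1 + \frac{\left(-3 + m\right)^{2}}{6}$ ($K{\left(m,f \right)} = -1 + \frac{\left(m - 3\right)^{2}}{6} = -1 + \frac{\left(-3 + m\right)^{2}}{6}$)
$K^{2}{\left(y,U{\left(1,-5 \right)} \right)} = \left(-1 + \frac{\left(-3 + \frac{9}{8}\right)^{2}}{6}\right)^{2} = \left(-1 + \frac{\left(- \frac{15}{8}\right)^{2}}{6}\right)^{2} = \left(-1 + \frac{1}{6} \cdot \frac{225}{64}\right)^{2} = \left(-1 + \frac{75}{128}\right)^{2} = \left(- \frac{53}{128}\right)^{2} = \frac{2809}{16384}$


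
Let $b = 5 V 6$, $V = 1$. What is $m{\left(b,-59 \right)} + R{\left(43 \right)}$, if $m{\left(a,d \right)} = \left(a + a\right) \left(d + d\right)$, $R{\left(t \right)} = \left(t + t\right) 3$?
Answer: $-6822$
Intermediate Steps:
$b = 30$ ($b = 5 \cdot 1 \cdot 6 = 5 \cdot 6 = 30$)
$R{\left(t \right)} = 6 t$ ($R{\left(t \right)} = 2 t 3 = 6 t$)
$m{\left(a,d \right)} = 4 a d$ ($m{\left(a,d \right)} = 2 a 2 d = 4 a d$)
$m{\left(b,-59 \right)} + R{\left(43 \right)} = 4 \cdot 30 \left(-59\right) + 6 \cdot 43 = -7080 + 258 = -6822$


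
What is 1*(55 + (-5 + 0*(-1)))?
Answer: 50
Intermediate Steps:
1*(55 + (-5 + 0*(-1))) = 1*(55 + (-5 + 0)) = 1*(55 - 5) = 1*50 = 50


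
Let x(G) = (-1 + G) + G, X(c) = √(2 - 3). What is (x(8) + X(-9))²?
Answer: (15 + I)² ≈ 224.0 + 30.0*I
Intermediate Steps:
X(c) = I (X(c) = √(-1) = I)
x(G) = -1 + 2*G
(x(8) + X(-9))² = ((-1 + 2*8) + I)² = ((-1 + 16) + I)² = (15 + I)²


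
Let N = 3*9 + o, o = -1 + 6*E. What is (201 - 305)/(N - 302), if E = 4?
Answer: 26/63 ≈ 0.41270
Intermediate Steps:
o = 23 (o = -1 + 6*4 = -1 + 24 = 23)
N = 50 (N = 3*9 + 23 = 27 + 23 = 50)
(201 - 305)/(N - 302) = (201 - 305)/(50 - 302) = -104/(-252) = -104*(-1/252) = 26/63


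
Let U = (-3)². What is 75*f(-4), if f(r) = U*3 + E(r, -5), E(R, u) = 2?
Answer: 2175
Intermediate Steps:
U = 9
f(r) = 29 (f(r) = 9*3 + 2 = 27 + 2 = 29)
75*f(-4) = 75*29 = 2175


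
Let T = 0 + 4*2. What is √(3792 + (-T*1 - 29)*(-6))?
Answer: 3*√446 ≈ 63.356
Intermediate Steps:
T = 8 (T = 0 + 8 = 8)
√(3792 + (-T*1 - 29)*(-6)) = √(3792 + (-1*8*1 - 29)*(-6)) = √(3792 + (-8*1 - 29)*(-6)) = √(3792 + (-8 - 29)*(-6)) = √(3792 - 37*(-6)) = √(3792 + 222) = √4014 = 3*√446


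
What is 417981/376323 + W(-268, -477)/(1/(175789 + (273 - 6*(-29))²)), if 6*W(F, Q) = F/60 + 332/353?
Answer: -439843498167494/1992630285 ≈ -2.2074e+5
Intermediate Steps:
W(F, Q) = 166/1059 + F/360 (W(F, Q) = (F/60 + 332/353)/6 = (332/353 + F/60)/6 = 166/1059 + F/360)
417981/376323 + W(-268, -477)/(1/(175789 + (273 - 6*(-29))²)) = 417981/376323 + (166/1059 + (1/360)*(-268))/(1/(175789 + (273 - 6*(-29))²)) = 417981*(1/376323) + (166/1059 - 67/90)/(1/(175789 + (273 + 174)²)) = 139327/125441 - 18671/(31770*(1/(175789 + 447²))) = 139327/125441 - 18671/(31770*(1/(175789 + 199809))) = 139327/125441 - 18671/(31770*(1/375598)) = 139327/125441 - 18671/(31770*1/375598) = 139327/125441 - 18671/31770*375598 = 139327/125441 - 3506395129/15885 = -439843498167494/1992630285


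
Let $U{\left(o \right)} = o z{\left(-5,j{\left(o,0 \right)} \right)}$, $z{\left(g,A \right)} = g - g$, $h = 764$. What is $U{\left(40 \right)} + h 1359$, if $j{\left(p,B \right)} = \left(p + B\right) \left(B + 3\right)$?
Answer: $1038276$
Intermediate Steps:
$j{\left(p,B \right)} = \left(3 + B\right) \left(B + p\right)$ ($j{\left(p,B \right)} = \left(B + p\right) \left(3 + B\right) = \left(3 + B\right) \left(B + p\right)$)
$z{\left(g,A \right)} = 0$
$U{\left(o \right)} = 0$ ($U{\left(o \right)} = o 0 = 0$)
$U{\left(40 \right)} + h 1359 = 0 + 764 \cdot 1359 = 0 + 1038276 = 1038276$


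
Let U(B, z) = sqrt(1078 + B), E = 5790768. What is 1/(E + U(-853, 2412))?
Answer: 1/5790783 ≈ 1.7269e-7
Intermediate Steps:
1/(E + U(-853, 2412)) = 1/(5790768 + sqrt(1078 - 853)) = 1/(5790768 + sqrt(225)) = 1/(5790768 + 15) = 1/5790783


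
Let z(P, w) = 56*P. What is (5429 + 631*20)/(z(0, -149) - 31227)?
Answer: -18049/31227 ≈ -0.57799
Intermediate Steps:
(5429 + 631*20)/(z(0, -149) - 31227) = (5429 + 631*20)/(56*0 - 31227) = (5429 + 12620)/(0 - 31227) = 18049/(-31227) = 18049*(-1/31227) = -18049/31227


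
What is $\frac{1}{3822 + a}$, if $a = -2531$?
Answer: $\frac{1}{1291} \approx 0.00077459$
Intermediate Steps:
$\frac{1}{3822 + a} = \frac{1}{3822 - 2531} = \frac{1}{1291}$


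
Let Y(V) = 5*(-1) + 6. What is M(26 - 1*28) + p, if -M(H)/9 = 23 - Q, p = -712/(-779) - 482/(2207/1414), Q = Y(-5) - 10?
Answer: -1024499372/1719253 ≈ -595.90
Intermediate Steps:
Y(V) = 1 (Y(V) = -5 + 6 = 1)
Q = -9 (Q = 1 - 10 = -9)
p = -529354508/1719253 (p = -712*(-1/779) - 482/(2207*(1/1414)) = 712/779 - 482/2207/1414 = 712/779 - 482*1414/2207 = 712/779 - 681548/2207 = -529354508/1719253 ≈ -307.90)
M(H) = -288 (M(H) = -9*(23 - 1*(-9)) = -9*(23 + 9) = -9*32 = -288)
M(26 - 1*28) + p = -288 - 529354508/1719253 = -1024499372/1719253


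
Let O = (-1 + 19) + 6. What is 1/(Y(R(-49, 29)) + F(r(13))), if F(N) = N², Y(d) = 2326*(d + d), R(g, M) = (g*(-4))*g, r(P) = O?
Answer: -1/44677232 ≈ -2.2383e-8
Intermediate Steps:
O = 24 (O = 18 + 6 = 24)
r(P) = 24
R(g, M) = -4*g² (R(g, M) = (-4*g)*g = -4*g²)
Y(d) = 4652*d (Y(d) = 2326*(2*d) = 4652*d)
1/(Y(R(-49, 29)) + F(r(13))) = 1/(4652*(-4*(-49)²) + 24²) = 1/(4652*(-4*2401) + 576) = 1/(4652*(-9604) + 576) = 1/(-44677808 + 576) = 1/(-44677232) = -1/44677232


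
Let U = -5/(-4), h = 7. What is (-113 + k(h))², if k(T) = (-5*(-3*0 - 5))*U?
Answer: 106929/16 ≈ 6683.1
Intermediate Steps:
U = 5/4 (U = -5*(-¼) = 5/4 ≈ 1.2500)
k(T) = 125/4 (k(T) = -5*(-3*0 - 5)*(5/4) = -5*(0 - 5)*(5/4) = -5*(-5)*(5/4) = 25*(5/4) = 125/4)
(-113 + k(h))² = (-113 + 125/4)² = (-327/4)² = 106929/16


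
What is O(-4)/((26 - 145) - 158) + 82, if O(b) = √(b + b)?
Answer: 82 - 2*I*√2/277 ≈ 82.0 - 0.010211*I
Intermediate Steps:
O(b) = √2*√b (O(b) = √(2*b) = √2*√b)
O(-4)/((26 - 145) - 158) + 82 = (√2*√(-4))/((26 - 145) - 158) + 82 = (√2*(2*I))/(-119 - 158) + 82 = (2*I*√2)/(-277) + 82 = (2*I*√2)*(-1/277) + 82 = -2*I*√2/277 + 82 = 82 - 2*I*√2/277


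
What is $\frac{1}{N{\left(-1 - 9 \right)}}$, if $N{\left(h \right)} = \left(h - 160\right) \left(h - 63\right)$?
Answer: $\frac{1}{12410} \approx 8.058 \cdot 10^{-5}$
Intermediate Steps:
$N{\left(h \right)} = \left(-160 + h\right) \left(-63 + h\right)$
$\frac{1}{N{\left(-1 - 9 \right)}} = \frac{1}{10080 + \left(-1 - 9\right)^{2} - 223 \left(-1 - 9\right)} = \frac{1}{10080 + \left(-10\right)^{2} - -2230} = \frac{1}{10080 + 100 + 2230} = \frac{1}{12410}$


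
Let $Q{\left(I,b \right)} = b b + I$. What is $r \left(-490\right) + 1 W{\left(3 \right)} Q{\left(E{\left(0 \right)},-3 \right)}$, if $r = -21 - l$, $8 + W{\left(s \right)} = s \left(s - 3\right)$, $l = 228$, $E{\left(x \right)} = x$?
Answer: $121938$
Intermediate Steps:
$Q{\left(I,b \right)} = I + b^{2}$ ($Q{\left(I,b \right)} = b^{2} + I = I + b^{2}$)
$W{\left(s \right)} = -8 + s \left(-3 + s\right)$ ($W{\left(s \right)} = -8 + s \left(s - 3\right) = -8 + s \left(-3 + s\right)$)
$r = -249$ ($r = -21 - 228 = -249$)
$r \left(-490\right) + 1 W{\left(3 \right)} Q{\left(E{\left(0 \right)},-3 \right)} = \left(-249\right) \left(-490\right) + 1 \left(-8 + 3^{2} - 9\right) \left(0 + \left(-3\right)^{2}\right) = 122010 + 1 \left(-8 + 9 - 9\right) \left(0 + 9\right) = 122010 + 1 \left(-8\right) 9 = 122010 - 72 = 121938$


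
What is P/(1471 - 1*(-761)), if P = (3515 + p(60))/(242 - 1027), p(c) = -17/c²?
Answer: -408193/203472000 ≈ -0.0020061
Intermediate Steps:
p(c) = -17/c²
P = -12653983/2826000 (P = (3515 - 17/60²)/(242 - 1027) = (3515 - 17*1/3600)/(-785) = (3515 - 17/3600)*(-1/785) = (12653983/3600)*(-1/785) = -12653983/2826000 ≈ -4.4777)
P/(1471 - 1*(-761)) = -12653983/(2826000*(1471 - 1*(-761))) = -12653983/(2826000*(1471 + 761)) = -12653983/2826000/2232 = -12653983/2826000*1/2232 = -408193/203472000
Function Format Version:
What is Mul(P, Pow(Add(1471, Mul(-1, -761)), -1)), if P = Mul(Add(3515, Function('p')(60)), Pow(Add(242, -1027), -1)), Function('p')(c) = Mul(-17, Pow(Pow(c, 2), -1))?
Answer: Rational(-408193, 203472000) ≈ -0.0020061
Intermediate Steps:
Function('p')(c) = Mul(-17, Pow(c, -2))
P = Rational(-12653983, 2826000) (P = Mul(Add(3515, Mul(-17, Pow(60, -2))), Pow(Add(242, -1027), -1)) = Mul(Add(3515, Mul(-17, Rational(1, 3600))), Pow(-785, -1)) = Mul(Add(3515, Rational(-17, 3600)), Rational(-1, 785)) = Mul(Rational(12653983, 3600), Rational(-1, 785)) = Rational(-12653983, 2826000) ≈ -4.4777)
Mul(P, Pow(Add(1471, Mul(-1, -761)), -1)) = Mul(Rational(-12653983, 2826000), Pow(Add(1471, Mul(-1, -761)), -1)) = Mul(Rational(-12653983, 2826000), Pow(Add(1471, 761), -1)) = Mul(Rational(-12653983, 2826000), Pow(2232, -1)) = Mul(Rational(-12653983, 2826000), Rational(1, 2232)) = Rational(-408193, 203472000)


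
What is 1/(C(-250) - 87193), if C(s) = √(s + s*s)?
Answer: -87193/7602556999 - 5*√2490/7602556999 ≈ -1.1502e-5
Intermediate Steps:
C(s) = √(s + s²)
1/(C(-250) - 87193) = 1/(√(-250*(1 - 250)) - 87193) = 1/(√(-250*(-249)) - 87193) = 1/(√62250 - 87193) = 1/(5*√2490 - 87193) = 1/(-87193 + 5*√2490)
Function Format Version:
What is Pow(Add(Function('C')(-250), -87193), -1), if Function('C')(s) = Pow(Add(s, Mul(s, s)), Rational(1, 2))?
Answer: Add(Rational(-87193, 7602556999), Mul(Rational(-5, 7602556999), Pow(2490, Rational(1, 2)))) ≈ -1.1502e-5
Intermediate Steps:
Function('C')(s) = Pow(Add(s, Pow(s, 2)), Rational(1, 2))
Pow(Add(Function('C')(-250), -87193), -1) = Pow(Add(Pow(Mul(-250, Add(1, -250)), Rational(1, 2)), -87193), -1) = Pow(Add(Pow(Mul(-250, -249), Rational(1, 2)), -87193), -1) = Pow(Add(Pow(62250, Rational(1, 2)), -87193), -1) = Pow(Add(Mul(5, Pow(2490, Rational(1, 2))), -87193), -1) = Pow(Add(-87193, Mul(5, Pow(2490, Rational(1, 2)))), -1)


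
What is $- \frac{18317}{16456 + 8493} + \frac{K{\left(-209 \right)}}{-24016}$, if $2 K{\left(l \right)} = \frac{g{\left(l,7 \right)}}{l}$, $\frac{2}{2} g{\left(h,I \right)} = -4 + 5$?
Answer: $- \frac{183878623147}{250455226912} \approx -0.73418$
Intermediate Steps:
$g{\left(h,I \right)} = 1$ ($g{\left(h,I \right)} = -4 + 5 = 1$)
$K{\left(l \right)} = \frac{1}{2 l}$ ($K{\left(l \right)} = \frac{1 \frac{1}{l}}{2} = \frac{1}{2 l}$)
$- \frac{18317}{16456 + 8493} + \frac{K{\left(-209 \right)}}{-24016} = - \frac{18317}{16456 + 8493} + \frac{\frac{1}{2} \frac{1}{-209}}{-24016} = - \frac{18317}{24949} + \frac{1}{2} \left(- \frac{1}{209}\right) \left(- \frac{1}{24016}\right) = \left(-18317\right) \frac{1}{24949} - - \frac{1}{10038688} = - \frac{18317}{24949} + \frac{1}{10038688} = - \frac{183878623147}{250455226912}$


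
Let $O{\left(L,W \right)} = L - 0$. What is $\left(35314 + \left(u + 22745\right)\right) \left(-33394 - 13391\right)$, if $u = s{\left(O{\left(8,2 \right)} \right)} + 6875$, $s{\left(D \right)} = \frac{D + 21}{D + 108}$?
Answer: $- \frac{12151795545}{4} \approx -3.0379 \cdot 10^{9}$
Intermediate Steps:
$O{\left(L,W \right)} = L$ ($O{\left(L,W \right)} = L + 0 = L$)
$s{\left(D \right)} = \frac{21 + D}{108 + D}$
$u = \frac{27501}{4}$ ($u = \frac{21 + 8}{108 + 8} + 6875 = \frac{1}{116} \cdot 29 + 6875 = \frac{1}{4} + 6875 = \frac{27501}{4} \approx 6875.3$)
$\left(35314 + \left(u + 22745\right)\right) \left(-33394 - 13391\right) = \left(35314 + \left(\frac{27501}{4} + 22745\right)\right) \left(-33394 - 13391\right) = \left(35314 + \frac{118481}{4}\right) \left(-46785\right) = \frac{259737}{4} \left(-46785\right) = - \frac{12151795545}{4}$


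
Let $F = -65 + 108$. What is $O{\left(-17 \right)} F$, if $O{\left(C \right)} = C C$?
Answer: $12427$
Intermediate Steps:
$O{\left(C \right)} = C^{2}$
$F = 43$
$O{\left(-17 \right)} F = \left(-17\right)^{2} \cdot 43 = 289 \cdot 43 = 12427$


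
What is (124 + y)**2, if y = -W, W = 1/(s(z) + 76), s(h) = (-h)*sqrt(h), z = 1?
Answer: 86471401/5625 ≈ 15373.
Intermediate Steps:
s(h) = -h**(3/2)
W = 1/75 (W = 1/(-1**(3/2) + 76) = 1/(-1*1 + 76) = 1/(-1 + 76) = 1/75 ≈ 0.013333)
y = -1/75 (y = -1*1/75 = -1/75 ≈ -0.013333)
(124 + y)**2 = (124 - 1/75)**2 = (9299/75)**2 = 86471401/5625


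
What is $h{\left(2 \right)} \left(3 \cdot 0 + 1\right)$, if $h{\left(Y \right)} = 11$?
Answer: $11$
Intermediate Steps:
$h{\left(2 \right)} \left(3 \cdot 0 + 1\right) = 11 \left(3 \cdot 0 + 1\right) = 11 \left(0 + 1\right) = 11 \cdot 1 = 11$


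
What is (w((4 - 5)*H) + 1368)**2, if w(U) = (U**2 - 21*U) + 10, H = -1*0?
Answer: 1898884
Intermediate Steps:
H = 0
w(U) = 10 + U**2 - 21*U
(w((4 - 5)*H) + 1368)**2 = ((10 + ((4 - 5)*0)**2 - 21*(4 - 5)*0) + 1368)**2 = ((10 + (-1*0)**2 - (-21)*0) + 1368)**2 = ((10 + 0**2 - 21*0) + 1368)**2 = ((10 + 0 + 0) + 1368)**2 = (10 + 1368)**2 = 1378**2 = 1898884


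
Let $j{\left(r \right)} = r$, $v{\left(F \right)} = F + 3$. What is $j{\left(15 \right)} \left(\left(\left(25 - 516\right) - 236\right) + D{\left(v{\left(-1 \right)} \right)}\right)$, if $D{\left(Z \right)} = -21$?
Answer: $-11220$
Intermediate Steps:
$v{\left(F \right)} = 3 + F$
$j{\left(15 \right)} \left(\left(\left(25 - 516\right) - 236\right) + D{\left(v{\left(-1 \right)} \right)}\right) = 15 \left(\left(\left(25 - 516\right) - 236\right) - 21\right) = 15 \left(\left(-491 - 236\right) - 21\right) = 15 \left(-727 - 21\right) = 15 \left(-748\right) = -11220$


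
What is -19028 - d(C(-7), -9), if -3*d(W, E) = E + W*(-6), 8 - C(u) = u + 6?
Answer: -19049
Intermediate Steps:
C(u) = 2 - u (C(u) = 8 - (u + 6) = 8 - (6 + u) = 8 + (-6 - u) = 2 - u)
d(W, E) = 2*W - E/3 (d(W, E) = -(E + W*(-6))/3 = -(E - 6*W)/3 = 2*W - E/3)
-19028 - d(C(-7), -9) = -19028 - (2*(2 - 1*(-7)) - ⅓*(-9)) = -19028 - (2*(2 + 7) + 3) = -19028 - (2*9 + 3) = -19028 - (18 + 3) = -19028 - 1*21 = -19028 - 21 = -19049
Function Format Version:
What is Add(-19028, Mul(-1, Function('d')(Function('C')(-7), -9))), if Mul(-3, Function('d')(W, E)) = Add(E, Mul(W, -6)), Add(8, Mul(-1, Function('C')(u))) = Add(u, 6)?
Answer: -19049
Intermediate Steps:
Function('C')(u) = Add(2, Mul(-1, u)) (Function('C')(u) = Add(8, Mul(-1, Add(u, 6))) = Add(8, Mul(-1, Add(6, u))) = Add(8, Add(-6, Mul(-1, u))) = Add(2, Mul(-1, u)))
Function('d')(W, E) = Add(Mul(2, W), Mul(Rational(-1, 3), E)) (Function('d')(W, E) = Mul(Rational(-1, 3), Add(E, Mul(W, -6))) = Mul(Rational(-1, 3), Add(E, Mul(-6, W))) = Add(Mul(2, W), Mul(Rational(-1, 3), E)))
Add(-19028, Mul(-1, Function('d')(Function('C')(-7), -9))) = Add(-19028, Mul(-1, Add(Mul(2, Add(2, Mul(-1, -7))), Mul(Rational(-1, 3), -9)))) = Add(-19028, Mul(-1, Add(Mul(2, Add(2, 7)), 3))) = Add(-19028, Mul(-1, Add(Mul(2, 9), 3))) = Add(-19028, Mul(-1, Add(18, 3))) = Add(-19028, Mul(-1, 21)) = Add(-19028, -21) = -19049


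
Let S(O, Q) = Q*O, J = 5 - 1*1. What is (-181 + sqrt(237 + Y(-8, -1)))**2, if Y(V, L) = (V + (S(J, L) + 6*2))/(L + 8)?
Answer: (181 - sqrt(237))**2 ≈ 27425.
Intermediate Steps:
J = 4 (J = 5 - 1 = 4)
S(O, Q) = O*Q
Y(V, L) = (12 + V + 4*L)/(8 + L) (Y(V, L) = (V + (4*L + 6*2))/(L + 8) = (V + (4*L + 12))/(8 + L) = (V + (12 + 4*L))/(8 + L) = (12 + V + 4*L)/(8 + L))
(-181 + sqrt(237 + Y(-8, -1)))**2 = (-181 + sqrt(237 + (12 - 8 + 4*(-1))/(8 - 1)))**2 = (-181 + sqrt(237 + (12 - 8 - 4)/7))**2 = (-181 + sqrt(237 + (1/7)*0))**2 = (-181 + sqrt(237 + 0))**2 = (-181 + sqrt(237))**2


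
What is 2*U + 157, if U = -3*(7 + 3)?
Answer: 97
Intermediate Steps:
U = -30 (U = -3*10 = -30)
2*U + 157 = 2*(-30) + 157 = -60 + 157 = 97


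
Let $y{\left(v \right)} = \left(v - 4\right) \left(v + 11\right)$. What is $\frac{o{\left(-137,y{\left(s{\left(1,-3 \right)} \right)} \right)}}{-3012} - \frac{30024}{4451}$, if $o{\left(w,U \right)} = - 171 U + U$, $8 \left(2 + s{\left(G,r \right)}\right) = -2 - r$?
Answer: $- \frac{4191900601}{429005184} \approx -9.7712$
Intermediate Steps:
$s{\left(G,r \right)} = - \frac{9}{4} - \frac{r}{8}$ ($s{\left(G,r \right)} = -2 + \frac{-2 - r}{8} = -2 - \left(\frac{1}{4} + \frac{r}{8}\right) = - \frac{9}{4} - \frac{r}{8}$)
$y{\left(v \right)} = \left(-4 + v\right) \left(11 + v\right)$
$o{\left(w,U \right)} = - 170 U$
$\frac{o{\left(-137,y{\left(s{\left(1,-3 \right)} \right)} \right)}}{-3012} - \frac{30024}{4451} = \frac{\left(-170\right) \left(-44 + \left(- \frac{9}{4} - - \frac{3}{8}\right)^{2} + 7 \left(- \frac{9}{4} - - \frac{3}{8}\right)\right)}{-3012} - \frac{30024}{4451} = - 170 \left(-44 + \left(- \frac{9}{4} + \frac{3}{8}\right)^{2} + 7 \left(- \frac{9}{4} + \frac{3}{8}\right)\right) \left(- \frac{1}{3012}\right) - \frac{30024}{4451} = - 170 \left(-44 + \left(- \frac{15}{8}\right)^{2} + 7 \left(- \frac{15}{8}\right)\right) \left(- \frac{1}{3012}\right) - \frac{30024}{4451} = - 170 \left(-44 + \frac{225}{64} - \frac{105}{8}\right) \left(- \frac{1}{3012}\right) - \frac{30024}{4451} = \left(-170\right) \left(- \frac{3431}{64}\right) \left(- \frac{1}{3012}\right) - \frac{30024}{4451} = \frac{291635}{32} \left(- \frac{1}{3012}\right) - \frac{30024}{4451} = - \frac{291635}{96384} - \frac{30024}{4451} = - \frac{4191900601}{429005184}$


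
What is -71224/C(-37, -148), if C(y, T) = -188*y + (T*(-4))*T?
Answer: 17806/20165 ≈ 0.88301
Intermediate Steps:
C(y, T) = -188*y - 4*T**2 (C(y, T) = -188*y + (-4*T)*T = -188*y - 4*T**2)
-71224/C(-37, -148) = -71224/(-188*(-37) - 4*(-148)**2) = -71224/(6956 - 4*21904) = -71224/(6956 - 87616) = -71224/(-80660) = -71224*(-1/80660) = 17806/20165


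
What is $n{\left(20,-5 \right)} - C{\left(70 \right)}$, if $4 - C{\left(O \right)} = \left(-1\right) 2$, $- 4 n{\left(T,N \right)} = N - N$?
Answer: $-6$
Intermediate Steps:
$n{\left(T,N \right)} = 0$ ($n{\left(T,N \right)} = - \frac{N - N}{4} = \left(- \frac{1}{4}\right) 0 = 0$)
$C{\left(O \right)} = 6$ ($C{\left(O \right)} = 4 - \left(-1\right) 2 = 4 - -2 = 4 + 2 = 6$)
$n{\left(20,-5 \right)} - C{\left(70 \right)} = 0 - 6 = -6$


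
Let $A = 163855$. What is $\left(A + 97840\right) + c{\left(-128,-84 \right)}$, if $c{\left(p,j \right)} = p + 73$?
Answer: $261640$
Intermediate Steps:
$c{\left(p,j \right)} = 73 + p$
$\left(A + 97840\right) + c{\left(-128,-84 \right)} = \left(163855 + 97840\right) + \left(73 - 128\right) = 261695 - 55 = 261640$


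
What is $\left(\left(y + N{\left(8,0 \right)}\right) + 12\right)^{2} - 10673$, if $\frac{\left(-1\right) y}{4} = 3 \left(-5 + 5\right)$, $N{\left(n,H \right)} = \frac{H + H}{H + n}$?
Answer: $-10529$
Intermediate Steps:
$N{\left(n,H \right)} = \frac{2 H}{H + n}$
$y = 0$ ($y = - 4 \cdot 3 \left(-5 + 5\right) = - 4 \cdot 3 \cdot 0 = \left(-4\right) 0 = 0$)
$\left(\left(y + N{\left(8,0 \right)}\right) + 12\right)^{2} - 10673 = \left(\left(0 + 2 \cdot 0 \frac{1}{0 + 8}\right) + 12\right)^{2} - 10673 = \left(\left(0 + 2 \cdot 0 \cdot \frac{1}{8}\right) + 12\right)^{2} - 10673 = \left(\left(0 + 0\right) + 12\right)^{2} - 10673 = \left(0 + 12\right)^{2} - 10673 = 12^{2} - 10673 = 144 - 10673 = -10529$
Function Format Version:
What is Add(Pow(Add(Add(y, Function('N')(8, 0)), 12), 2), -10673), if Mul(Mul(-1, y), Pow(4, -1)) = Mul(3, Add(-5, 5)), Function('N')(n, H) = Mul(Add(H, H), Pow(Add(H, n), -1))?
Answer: -10529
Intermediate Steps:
Function('N')(n, H) = Mul(2, H, Pow(Add(H, n), -1)) (Function('N')(n, H) = Mul(Mul(2, H), Pow(Add(H, n), -1)) = Mul(2, H, Pow(Add(H, n), -1)))
y = 0 (y = Mul(-4, Mul(3, Add(-5, 5))) = Mul(-4, Mul(3, 0)) = Mul(-4, 0) = 0)
Add(Pow(Add(Add(y, Function('N')(8, 0)), 12), 2), -10673) = Add(Pow(Add(Add(0, Mul(2, 0, Pow(Add(0, 8), -1))), 12), 2), -10673) = Add(Pow(Add(Add(0, Mul(2, 0, Pow(8, -1))), 12), 2), -10673) = Add(Pow(Add(Add(0, Mul(2, 0, Rational(1, 8))), 12), 2), -10673) = Add(Pow(Add(Add(0, 0), 12), 2), -10673) = Add(Pow(Add(0, 12), 2), -10673) = Add(Pow(12, 2), -10673) = Add(144, -10673) = -10529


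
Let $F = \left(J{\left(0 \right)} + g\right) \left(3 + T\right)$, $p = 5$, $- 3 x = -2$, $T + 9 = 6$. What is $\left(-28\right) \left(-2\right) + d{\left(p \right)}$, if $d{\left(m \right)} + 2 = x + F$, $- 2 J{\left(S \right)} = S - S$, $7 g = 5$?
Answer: $\frac{164}{3} \approx 54.667$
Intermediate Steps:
$g = \frac{5}{7}$ ($g = \frac{1}{7} \cdot 5 = \frac{5}{7} \approx 0.71429$)
$T = -3$ ($T = -9 + 6 = -3$)
$x = \frac{2}{3}$ ($x = \left(- \frac{1}{3}\right) \left(-2\right) = \frac{2}{3} \approx 0.66667$)
$J{\left(S \right)} = 0$ ($J{\left(S \right)} = - \frac{S - S}{2} = \left(- \frac{1}{2}\right) 0 = 0$)
$F = 0$ ($F = \left(0 + \frac{5}{7}\right) \left(3 - 3\right) = \frac{5}{7} \cdot 0 = 0$)
$d{\left(m \right)} = - \frac{4}{3}$ ($d{\left(m \right)} = -2 + \left(\frac{2}{3} + 0\right) = -2 + \frac{2}{3} = - \frac{4}{3}$)
$\left(-28\right) \left(-2\right) + d{\left(p \right)} = \left(-28\right) \left(-2\right) - \frac{4}{3} = 56 - \frac{4}{3} = \frac{164}{3}$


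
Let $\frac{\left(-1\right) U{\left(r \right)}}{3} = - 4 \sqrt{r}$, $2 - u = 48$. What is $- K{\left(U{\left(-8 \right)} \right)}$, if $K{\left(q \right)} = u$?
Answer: $46$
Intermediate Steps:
$u = -46$ ($u = 2 - 48 = -46$)
$U{\left(r \right)} = 12 \sqrt{r}$ ($U{\left(r \right)} = - 3 \left(- 4 \sqrt{r}\right) = 12 \sqrt{r}$)
$K{\left(q \right)} = -46$
$- K{\left(U{\left(-8 \right)} \right)} = \left(-1\right) \left(-46\right) = 46$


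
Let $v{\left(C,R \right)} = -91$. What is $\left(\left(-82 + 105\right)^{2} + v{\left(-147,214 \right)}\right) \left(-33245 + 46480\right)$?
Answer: $5796930$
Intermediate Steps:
$\left(\left(-82 + 105\right)^{2} + v{\left(-147,214 \right)}\right) \left(-33245 + 46480\right) = \left(\left(-82 + 105\right)^{2} - 91\right) \left(-33245 + 46480\right) = \left(23^{2} - 91\right) 13235 = \left(529 - 91\right) 13235 = 438 \cdot 13235 = 5796930$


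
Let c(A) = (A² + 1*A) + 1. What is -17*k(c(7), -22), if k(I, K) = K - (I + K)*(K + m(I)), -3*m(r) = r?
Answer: -24021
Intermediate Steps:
m(r) = -r/3
c(A) = 1 + A + A² (c(A) = (A² + A) + 1 = (A + A²) + 1 = 1 + A + A²)
k(I, K) = K - (I + K)*(K - I/3)
-17*k(c(7), -22) = -17*(-22 - 1*(-22)² + (1 + 7 + 7²)²/3 - ⅔*(1 + 7 + 7²)*(-22)) = -17*(-22 - 1*484 + (1 + 7 + 49)²/3 - ⅔*(1 + 7 + 49)*(-22)) = -17*(-22 - 484 + (⅓)*57² - ⅔*57*(-22)) = -17*(-22 - 484 + (⅓)*3249 + 836) = -17*(-22 - 484 + 1083 + 836) = -17*1413 = -24021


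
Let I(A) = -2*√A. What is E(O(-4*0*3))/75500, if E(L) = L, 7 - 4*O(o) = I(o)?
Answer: 7/302000 ≈ 2.3179e-5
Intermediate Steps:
O(o) = 7/4 + √o/2 (O(o) = 7/4 - (-1)*√o/2 = 7/4 + √o/2)
E(O(-4*0*3))/75500 = (7/4 + √(-4*0*3)/2)/75500 = (7/4 + √(0*3)/2)*(1/75500) = (7/4 + √0/2)*(1/75500) = (7/4 + (½)*0)*(1/75500) = (7/4 + 0)*(1/75500) = (7/4)*(1/75500) = 7/302000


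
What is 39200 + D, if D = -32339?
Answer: 6861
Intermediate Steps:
39200 + D = 39200 - 32339 = 6861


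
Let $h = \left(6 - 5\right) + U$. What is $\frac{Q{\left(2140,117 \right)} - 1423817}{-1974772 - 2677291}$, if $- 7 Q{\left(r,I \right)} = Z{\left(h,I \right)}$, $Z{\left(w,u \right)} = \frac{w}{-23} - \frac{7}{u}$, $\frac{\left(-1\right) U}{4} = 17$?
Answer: $\frac{26820448507}{87630910731} \approx 0.30606$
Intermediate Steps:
$U = -68$ ($U = \left(-4\right) 17 = -68$)
$h = -67$ ($h = \left(6 - 5\right) - 68 = 1 - 68 = -67$)
$Z{\left(w,u \right)} = - \frac{7}{u} - \frac{w}{23}$ ($Z{\left(w,u \right)} = w \left(- \frac{1}{23}\right) - \frac{7}{u} = - \frac{w}{23} - \frac{7}{u} = - \frac{7}{u} - \frac{w}{23}$)
$Q{\left(r,I \right)} = - \frac{67}{161} + \frac{1}{I}$ ($Q{\left(r,I \right)} = - \frac{- \frac{7}{I} - - \frac{67}{23}}{7} = - \frac{- \frac{7}{I} + \frac{67}{23}}{7} = - \frac{\frac{67}{23} - \frac{7}{I}}{7} = - \frac{67}{161} + \frac{1}{I}$)
$\frac{Q{\left(2140,117 \right)} - 1423817}{-1974772 - 2677291} = \frac{\left(- \frac{67}{161} + \frac{1}{117}\right) - 1423817}{-1974772 - 2677291} = \frac{\left(- \frac{67}{161} + \frac{1}{117}\right) - 1423817}{-4652063} = \left(- \frac{7678}{18837} - 1423817\right) \left(- \frac{1}{4652063}\right) = \left(- \frac{26820448507}{18837}\right) \left(- \frac{1}{4652063}\right) = \frac{26820448507}{87630910731}$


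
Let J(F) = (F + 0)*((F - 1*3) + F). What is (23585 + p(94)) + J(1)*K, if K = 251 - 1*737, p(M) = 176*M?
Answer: 40615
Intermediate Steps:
K = -486 (K = 251 - 737 = -486)
J(F) = F*(-3 + 2*F) (J(F) = F*((F - 3) + F) = F*((-3 + F) + F) = F*(-3 + 2*F))
(23585 + p(94)) + J(1)*K = (23585 + 176*94) + (1*(-3 + 2*1))*(-486) = (23585 + 16544) + (1*(-3 + 2))*(-486) = 40129 + (1*(-1))*(-486) = 40129 - 1*(-486) = 40129 + 486 = 40615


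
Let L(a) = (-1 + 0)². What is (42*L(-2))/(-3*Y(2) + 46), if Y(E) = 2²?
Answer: 21/17 ≈ 1.2353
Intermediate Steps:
Y(E) = 4
L(a) = 1 (L(a) = (-1)² = 1)
(42*L(-2))/(-3*Y(2) + 46) = (42*1)/(-3*4 + 46) = 42/(-12 + 46) = 42/34 = 42*(1/34) = 21/17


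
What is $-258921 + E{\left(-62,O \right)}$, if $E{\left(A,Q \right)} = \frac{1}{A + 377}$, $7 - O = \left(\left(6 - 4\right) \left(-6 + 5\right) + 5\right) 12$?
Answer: $- \frac{81560114}{315} \approx -2.5892 \cdot 10^{5}$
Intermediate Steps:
$O = -29$ ($O = 7 - \left(\left(6 - 4\right) \left(-6 + 5\right) + 5\right) 12 = 7 - \left(2 \left(-1\right) + 5\right) 12 = 7 - \left(-2 + 5\right) 12 = 7 - 3 \cdot 12 = 7 - 36 = -29$)
$E{\left(A,Q \right)} = \frac{1}{377 + A}$
$-258921 + E{\left(-62,O \right)} = -258921 + \frac{1}{377 - 62} = -258921 + \frac{1}{315} = - \frac{81560114}{315}$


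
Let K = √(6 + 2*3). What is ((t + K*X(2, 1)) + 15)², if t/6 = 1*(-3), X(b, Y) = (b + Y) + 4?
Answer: 597 - 84*√3 ≈ 451.51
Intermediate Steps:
X(b, Y) = 4 + Y + b (X(b, Y) = (Y + b) + 4 = 4 + Y + b)
t = -18 (t = 6*(1*(-3)) = 6*(-3) = -18)
K = 2*√3 (K = √(6 + 6) = √12 = 2*√3 ≈ 3.4641)
((t + K*X(2, 1)) + 15)² = ((-18 + (2*√3)*(4 + 1 + 2)) + 15)² = ((-18 + (2*√3)*7) + 15)² = ((-18 + 14*√3) + 15)² = (-3 + 14*√3)²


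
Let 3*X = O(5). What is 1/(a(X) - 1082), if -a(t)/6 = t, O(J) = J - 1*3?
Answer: -1/1086 ≈ -0.00092081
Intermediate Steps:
O(J) = -3 + J (O(J) = J - 3 = -3 + J)
X = 2/3 (X = (-3 + 5)/3 = (1/3)*2 = 2/3 ≈ 0.66667)
a(t) = -6*t
1/(a(X) - 1082) = 1/(-6*2/3 - 1082) = 1/(-4 - 1082) = 1/(-1086) = -1/1086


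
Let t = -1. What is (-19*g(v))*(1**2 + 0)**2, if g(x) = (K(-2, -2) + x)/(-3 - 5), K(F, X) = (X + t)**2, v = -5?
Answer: 19/2 ≈ 9.5000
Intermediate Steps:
K(F, X) = (-1 + X)**2 (K(F, X) = (X - 1)**2 = (-1 + X)**2)
g(x) = -9/8 - x/8 (g(x) = ((-1 - 2)**2 + x)/(-3 - 5) = ((-3)**2 + x)/(-8) = (9 + x)*(-1/8) = -9/8 - x/8)
(-19*g(v))*(1**2 + 0)**2 = (-19*(-9/8 - 1/8*(-5)))*(1**2 + 0)**2 = (-19*(-9/8 + 5/8))*(1 + 0)**2 = -19*(-1/2)*1**2 = (19/2)*1 = 19/2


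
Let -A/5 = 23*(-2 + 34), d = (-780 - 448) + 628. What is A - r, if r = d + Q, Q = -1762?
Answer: -1318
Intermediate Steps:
d = -600 (d = -1228 + 628 = -600)
A = -3680 (A = -115*(-2 + 34) = -115*32 = -5*736 = -3680)
r = -2362 (r = -600 - 1762 = -2362)
A - r = -3680 - 1*(-2362) = -3680 + 2362 = -1318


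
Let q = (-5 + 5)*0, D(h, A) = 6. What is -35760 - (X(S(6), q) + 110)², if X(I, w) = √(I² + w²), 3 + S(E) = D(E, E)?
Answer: -48529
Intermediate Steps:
S(E) = 3 (S(E) = -3 + 6 = 3)
q = 0 (q = 0*0 = 0)
-35760 - (X(S(6), q) + 110)² = -35760 - (√(3² + 0²) + 110)² = -35760 - (√(9 + 0) + 110)² = -35760 - (√9 + 110)² = -35760 - (3 + 110)² = -35760 - 1*113² = -35760 - 1*12769 = -35760 - 12769 = -48529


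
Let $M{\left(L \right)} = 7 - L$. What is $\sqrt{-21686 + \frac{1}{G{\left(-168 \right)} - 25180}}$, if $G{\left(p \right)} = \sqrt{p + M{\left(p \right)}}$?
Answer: $\frac{\sqrt{-546053481 + 21686 \sqrt{7}}}{\sqrt{25180 - \sqrt{7}}} \approx 147.26 i$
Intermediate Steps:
$G{\left(p \right)} = \sqrt{7}$ ($G{\left(p \right)} = \sqrt{p - \left(-7 + p\right)} = \sqrt{7}$)
$\sqrt{-21686 + \frac{1}{G{\left(-168 \right)} - 25180}} = \sqrt{-21686 + \frac{1}{\sqrt{7} - 25180}} = \sqrt{-21686 + \frac{1}{-25180 + \sqrt{7}}}$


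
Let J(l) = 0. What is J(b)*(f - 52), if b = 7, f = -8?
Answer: 0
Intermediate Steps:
J(b)*(f - 52) = 0*(-8 - 52) = 0*(-60) = 0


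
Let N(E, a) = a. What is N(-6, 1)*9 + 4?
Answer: 13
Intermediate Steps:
N(-6, 1)*9 + 4 = 1*9 + 4 = 9 + 4 = 13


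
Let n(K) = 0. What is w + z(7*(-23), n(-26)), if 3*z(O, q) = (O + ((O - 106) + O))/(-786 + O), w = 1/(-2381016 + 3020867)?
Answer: 376875080/1817816691 ≈ 0.20732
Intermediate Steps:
w = 1/639851 ≈ 1.5629e-6
z(O, q) = (-106 + 3*O)/(3*(-786 + O)) (z(O, q) = ((O + ((O - 106) + O))/(-786 + O))/3 = ((O + ((-106 + O) + O))/(-786 + O))/3 = ((O + (-106 + 2*O))/(-786 + O))/3 = ((-106 + 3*O)/(-786 + O))/3 = (-106 + 3*O)/(3*(-786 + O)))
w + z(7*(-23), n(-26)) = 1/639851 + (-106/3 + 7*(-23))/(-786 + 7*(-23)) = 1/639851 + (-106/3 - 161)/(-786 - 161) = 1/639851 - 589/3/(-947) = 1/639851 - 1/947*(-589/3) = 1/639851 + 589/2841 = 376875080/1817816691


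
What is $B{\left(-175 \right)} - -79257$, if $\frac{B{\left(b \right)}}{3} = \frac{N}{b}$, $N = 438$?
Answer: $\frac{13868661}{175} \approx 79250.0$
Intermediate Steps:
$B{\left(b \right)} = \frac{1314}{b}$ ($B{\left(b \right)} = 3 \frac{438}{b} = \frac{1314}{b}$)
$B{\left(-175 \right)} - -79257 = \frac{1314}{-175} - -79257 = 1314 \left(- \frac{1}{175}\right) + 79257 = - \frac{1314}{175} + 79257 = \frac{13868661}{175}$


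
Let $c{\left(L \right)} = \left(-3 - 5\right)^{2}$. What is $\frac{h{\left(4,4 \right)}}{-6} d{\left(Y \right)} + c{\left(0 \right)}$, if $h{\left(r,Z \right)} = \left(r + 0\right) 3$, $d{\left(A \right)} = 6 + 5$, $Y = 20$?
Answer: $42$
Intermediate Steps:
$d{\left(A \right)} = 11$
$h{\left(r,Z \right)} = 3 r$ ($h{\left(r,Z \right)} = r 3 = 3 r$)
$c{\left(L \right)} = 64$ ($c{\left(L \right)} = \left(-8\right)^{2} = 64$)
$\frac{h{\left(4,4 \right)}}{-6} d{\left(Y \right)} + c{\left(0 \right)} = \frac{3 \cdot 4}{-6} \cdot 11 + 64 = 12 \left(- \frac{1}{6}\right) 11 + 64 = \left(-2\right) 11 + 64 = -22 + 64 = 42$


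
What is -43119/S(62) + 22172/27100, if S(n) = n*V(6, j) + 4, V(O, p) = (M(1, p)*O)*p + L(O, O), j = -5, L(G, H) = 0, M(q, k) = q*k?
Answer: -240559153/63034600 ≈ -3.8163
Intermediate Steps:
M(q, k) = k*q
V(O, p) = O*p² (V(O, p) = ((p*1)*O)*p + 0 = (p*O)*p + 0 = (O*p)*p + 0 = O*p² + 0 = O*p²)
S(n) = 4 + 150*n (S(n) = n*(6*(-5)²) + 4 = n*(6*25) + 4 = n*150 + 4 = 150*n + 4 = 4 + 150*n)
-43119/S(62) + 22172/27100 = -43119/(4 + 150*62) + 22172/27100 = -43119/(4 + 9300) + 22172*(1/27100) = -43119/9304 + 5543/6775 = -240559153/63034600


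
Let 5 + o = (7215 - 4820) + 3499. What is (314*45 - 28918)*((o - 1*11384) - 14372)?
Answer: 293793196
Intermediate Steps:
o = 5889 (o = -5 + ((7215 - 4820) + 3499) = -5 + (2395 + 3499) = -5 + 5894 = 5889)
(314*45 - 28918)*((o - 1*11384) - 14372) = (314*45 - 28918)*((5889 - 1*11384) - 14372) = (14130 - 28918)*((5889 - 11384) - 14372) = -14788*(-5495 - 14372) = -14788*(-19867) = 293793196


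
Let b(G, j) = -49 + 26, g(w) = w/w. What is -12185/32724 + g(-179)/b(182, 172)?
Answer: -312979/752652 ≈ -0.41583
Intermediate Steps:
g(w) = 1
b(G, j) = -23
-12185/32724 + g(-179)/b(182, 172) = -12185/32724 + 1/(-23) = -12185*1/32724 + 1*(-1/23) = -12185/32724 - 1/23 = -312979/752652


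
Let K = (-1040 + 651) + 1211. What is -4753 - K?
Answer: -5575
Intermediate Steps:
K = 822 (K = -389 + 1211 = 822)
-4753 - K = -4753 - 1*822 = -4753 - 822 = -5575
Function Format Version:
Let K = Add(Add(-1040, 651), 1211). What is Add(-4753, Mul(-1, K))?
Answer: -5575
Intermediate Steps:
K = 822 (K = Add(-389, 1211) = 822)
Add(-4753, Mul(-1, K)) = Add(-4753, Mul(-1, 822)) = Add(-4753, -822) = -5575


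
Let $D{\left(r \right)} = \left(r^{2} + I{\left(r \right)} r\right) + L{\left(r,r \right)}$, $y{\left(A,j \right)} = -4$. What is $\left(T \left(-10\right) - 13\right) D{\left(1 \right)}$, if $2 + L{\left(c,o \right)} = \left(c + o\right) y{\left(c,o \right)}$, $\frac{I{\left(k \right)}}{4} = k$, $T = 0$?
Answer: $65$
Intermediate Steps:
$I{\left(k \right)} = 4 k$
$L{\left(c,o \right)} = -2 - 4 c - 4 o$ ($L{\left(c,o \right)} = -2 + \left(c + o\right) \left(-4\right) = -2 - \left(4 c + 4 o\right) = -2 - 4 c - 4 o$)
$D{\left(r \right)} = -2 - 8 r + 5 r^{2}$ ($D{\left(r \right)} = \left(r^{2} + 4 r r\right) - \left(2 + 8 r\right) = \left(r^{2} + 4 r^{2}\right) - \left(2 + 8 r\right) = 5 r^{2} - \left(2 + 8 r\right) = -2 - 8 r + 5 r^{2}$)
$\left(T \left(-10\right) - 13\right) D{\left(1 \right)} = \left(0 \left(-10\right) - 13\right) \left(-2 - 8 + 5 \cdot 1^{2}\right) = \left(0 - 13\right) \left(-2 - 8 + 5 \cdot 1\right) = - 13 \left(-2 - 8 + 5\right) = \left(-13\right) \left(-5\right) = 65$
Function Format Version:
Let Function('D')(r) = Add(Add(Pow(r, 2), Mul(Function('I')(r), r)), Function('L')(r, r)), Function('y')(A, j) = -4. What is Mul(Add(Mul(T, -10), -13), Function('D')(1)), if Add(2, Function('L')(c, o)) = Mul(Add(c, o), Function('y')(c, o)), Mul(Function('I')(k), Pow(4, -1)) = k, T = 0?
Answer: 65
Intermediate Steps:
Function('I')(k) = Mul(4, k)
Function('L')(c, o) = Add(-2, Mul(-4, c), Mul(-4, o)) (Function('L')(c, o) = Add(-2, Mul(Add(c, o), -4)) = Add(-2, Add(Mul(-4, c), Mul(-4, o))) = Add(-2, Mul(-4, c), Mul(-4, o)))
Function('D')(r) = Add(-2, Mul(-8, r), Mul(5, Pow(r, 2))) (Function('D')(r) = Add(Add(Pow(r, 2), Mul(Mul(4, r), r)), Add(-2, Mul(-4, r), Mul(-4, r))) = Add(Add(Pow(r, 2), Mul(4, Pow(r, 2))), Add(-2, Mul(-8, r))) = Add(Mul(5, Pow(r, 2)), Add(-2, Mul(-8, r))) = Add(-2, Mul(-8, r), Mul(5, Pow(r, 2))))
Mul(Add(Mul(T, -10), -13), Function('D')(1)) = Mul(Add(Mul(0, -10), -13), Add(-2, Mul(-8, 1), Mul(5, Pow(1, 2)))) = Mul(Add(0, -13), Add(-2, -8, Mul(5, 1))) = Mul(-13, Add(-2, -8, 5)) = Mul(-13, -5) = 65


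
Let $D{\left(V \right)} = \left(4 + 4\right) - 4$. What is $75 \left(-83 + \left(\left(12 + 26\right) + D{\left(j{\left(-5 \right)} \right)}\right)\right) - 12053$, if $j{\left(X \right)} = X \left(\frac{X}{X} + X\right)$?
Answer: $-15128$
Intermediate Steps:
$j{\left(X \right)} = X \left(1 + X\right)$
$D{\left(V \right)} = 4$ ($D{\left(V \right)} = 8 - 4 = 4$)
$75 \left(-83 + \left(\left(12 + 26\right) + D{\left(j{\left(-5 \right)} \right)}\right)\right) - 12053 = 75 \left(-83 + \left(\left(12 + 26\right) + 4\right)\right) - 12053 = 75 \left(-83 + \left(38 + 4\right)\right) - 12053 = 75 \left(-83 + 42\right) - 12053 = 75 \left(-41\right) - 12053 = -3075 - 12053 = -15128$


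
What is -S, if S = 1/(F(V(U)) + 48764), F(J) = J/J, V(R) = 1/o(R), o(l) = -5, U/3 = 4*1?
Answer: -1/48765 ≈ -2.0507e-5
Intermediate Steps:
U = 12 (U = 3*(4*1) = 3*4 = 12)
V(R) = -1/5 (V(R) = 1/(-5) = -1/5)
F(J) = 1
S = 1/48765 (S = 1/(1 + 48764) = 1/48765 ≈ 2.0507e-5)
-S = -1*1/48765 = -1/48765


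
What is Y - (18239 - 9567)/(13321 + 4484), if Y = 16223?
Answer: 288841843/17805 ≈ 16223.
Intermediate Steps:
Y - (18239 - 9567)/(13321 + 4484) = 16223 - (18239 - 9567)/(13321 + 4484) = 16223 - 8672/17805 = 288841843/17805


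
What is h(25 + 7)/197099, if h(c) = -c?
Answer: -32/197099 ≈ -0.00016235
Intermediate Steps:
h(25 + 7)/197099 = -(25 + 7)/197099 = -1*32*(1/197099) = -32*1/197099 = -32/197099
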